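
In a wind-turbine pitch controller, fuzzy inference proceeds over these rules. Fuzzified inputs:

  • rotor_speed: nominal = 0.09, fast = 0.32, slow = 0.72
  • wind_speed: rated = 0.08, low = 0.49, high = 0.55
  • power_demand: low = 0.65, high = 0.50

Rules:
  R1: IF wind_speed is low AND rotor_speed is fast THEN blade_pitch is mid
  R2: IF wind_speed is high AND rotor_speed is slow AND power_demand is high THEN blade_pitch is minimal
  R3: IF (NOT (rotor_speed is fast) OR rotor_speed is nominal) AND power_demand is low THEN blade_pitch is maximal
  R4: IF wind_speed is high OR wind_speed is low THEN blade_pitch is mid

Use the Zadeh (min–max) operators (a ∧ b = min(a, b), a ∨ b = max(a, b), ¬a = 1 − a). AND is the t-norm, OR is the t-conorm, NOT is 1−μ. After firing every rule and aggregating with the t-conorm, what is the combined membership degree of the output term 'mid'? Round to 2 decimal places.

R1: low=0.49, fast=0.32; AND[min(a, b)] → w = 0.32
R2: high=0.55, slow=0.72, high=0.50; AND[min(a, b)] → w = 0.50
R3: (¬fast=1−0.32=0.68 OR nominal=0.09) = 0.68; AND[min(a, b)] with low=0.65 → w = 0.65
R4: high=0.55, low=0.49; OR[max(a, b)] → w = 0.55
Rules with consequent 'mid': {R1, R4} → strengths 0.32, 0.55
Aggregate via t-conorm [max(a, b)]: 0.55

0.55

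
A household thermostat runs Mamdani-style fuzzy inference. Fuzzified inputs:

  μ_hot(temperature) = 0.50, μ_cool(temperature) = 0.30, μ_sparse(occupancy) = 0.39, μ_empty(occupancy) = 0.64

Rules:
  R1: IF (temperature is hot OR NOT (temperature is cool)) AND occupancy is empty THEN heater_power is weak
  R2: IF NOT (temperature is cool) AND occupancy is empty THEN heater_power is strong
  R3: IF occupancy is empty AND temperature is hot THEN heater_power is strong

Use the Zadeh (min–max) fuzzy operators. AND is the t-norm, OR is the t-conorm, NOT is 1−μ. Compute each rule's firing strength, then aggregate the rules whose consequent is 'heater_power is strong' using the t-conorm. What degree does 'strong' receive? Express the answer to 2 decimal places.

0.64

R1: (hot=0.50 OR ¬cool=1−0.30=0.70) = 0.70; AND[min(a, b)] with empty=0.64 → w = 0.64
R2: ¬cool=1−0.30=0.70, empty=0.64; AND[min(a, b)] → w = 0.64
R3: empty=0.64, hot=0.50; AND[min(a, b)] → w = 0.50
Rules with consequent 'strong': {R2, R3} → strengths 0.64, 0.50
Aggregate via t-conorm [max(a, b)]: 0.64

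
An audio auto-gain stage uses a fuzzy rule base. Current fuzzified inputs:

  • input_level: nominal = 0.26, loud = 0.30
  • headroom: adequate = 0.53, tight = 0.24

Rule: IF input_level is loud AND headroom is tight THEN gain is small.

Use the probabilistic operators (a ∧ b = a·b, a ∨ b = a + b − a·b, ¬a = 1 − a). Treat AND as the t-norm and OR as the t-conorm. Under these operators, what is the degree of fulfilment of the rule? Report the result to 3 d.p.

firing strength: loud=0.30, tight=0.24; AND[a·b] → w = 0.0720

0.072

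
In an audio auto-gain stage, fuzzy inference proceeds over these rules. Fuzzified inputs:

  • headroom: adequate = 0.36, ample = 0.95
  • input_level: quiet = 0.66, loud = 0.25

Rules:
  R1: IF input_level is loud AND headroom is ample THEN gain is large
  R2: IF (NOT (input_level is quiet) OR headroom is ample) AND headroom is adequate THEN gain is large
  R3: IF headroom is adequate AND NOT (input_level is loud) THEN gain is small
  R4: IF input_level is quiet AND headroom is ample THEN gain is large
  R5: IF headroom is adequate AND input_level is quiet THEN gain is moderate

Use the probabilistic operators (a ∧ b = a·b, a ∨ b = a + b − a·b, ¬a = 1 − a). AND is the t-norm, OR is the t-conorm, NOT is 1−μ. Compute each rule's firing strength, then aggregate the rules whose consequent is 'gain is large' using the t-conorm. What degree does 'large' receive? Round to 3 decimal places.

0.815

R1: loud=0.25, ample=0.95; AND[a·b] → w = 0.2375
R2: (¬quiet=1−0.66=0.34 OR ample=0.95) = 0.9670; AND[a·b] with adequate=0.36 → w = 0.3481
R3: adequate=0.36, ¬loud=1−0.25=0.75; AND[a·b] → w = 0.2700
R4: quiet=0.66, ample=0.95; AND[a·b] → w = 0.6270
R5: adequate=0.36, quiet=0.66; AND[a·b] → w = 0.2376
Rules with consequent 'large': {R1, R2, R4} → strengths 0.2375, 0.3481, 0.6270
Aggregate via t-conorm [a + b − a·b]: 0.8146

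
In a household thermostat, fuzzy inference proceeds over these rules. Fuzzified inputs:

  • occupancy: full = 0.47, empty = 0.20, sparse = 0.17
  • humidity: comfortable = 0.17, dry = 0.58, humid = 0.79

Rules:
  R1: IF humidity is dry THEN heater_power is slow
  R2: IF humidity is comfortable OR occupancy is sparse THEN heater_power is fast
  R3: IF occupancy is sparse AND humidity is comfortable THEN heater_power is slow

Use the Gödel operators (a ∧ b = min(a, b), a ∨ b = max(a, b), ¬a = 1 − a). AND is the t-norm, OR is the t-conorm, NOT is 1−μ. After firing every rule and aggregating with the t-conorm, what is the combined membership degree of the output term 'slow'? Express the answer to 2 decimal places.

0.58

R1: dry=0.58 → w = 0.58
R2: comfortable=0.17, sparse=0.17; OR[max(a, b)] → w = 0.17
R3: sparse=0.17, comfortable=0.17; AND[min(a, b)] → w = 0.17
Rules with consequent 'slow': {R1, R3} → strengths 0.58, 0.17
Aggregate via t-conorm [max(a, b)]: 0.58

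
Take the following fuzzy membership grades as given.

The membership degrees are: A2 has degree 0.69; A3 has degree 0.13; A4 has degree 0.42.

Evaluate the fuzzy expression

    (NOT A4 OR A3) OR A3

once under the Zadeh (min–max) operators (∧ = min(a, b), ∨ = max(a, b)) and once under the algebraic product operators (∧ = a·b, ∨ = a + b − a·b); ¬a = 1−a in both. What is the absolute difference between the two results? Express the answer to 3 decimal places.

Under Zadeh (min–max):
  NOT A4 = 1 − 0.42 = 0.58
  NOT A4 OR A3 = max(a, b) on (0.58, 0.13) = 0.58
  (NOT A4 OR A3) OR A3 = max(a, b) on (0.58, 0.13) = 0.58
  → value = 0.5800
Under algebraic product:
  NOT A4 = 1 − 0.4200 = 0.5800
  NOT A4 OR A3 = a + b − a·b on (0.5800, 0.1300) = 0.6346
  (NOT A4 OR A3) OR A3 = a + b − a·b on (0.6346, 0.1300) = 0.6821
  → value = 0.6821
|0.5800 − 0.6821| = 0.102

0.102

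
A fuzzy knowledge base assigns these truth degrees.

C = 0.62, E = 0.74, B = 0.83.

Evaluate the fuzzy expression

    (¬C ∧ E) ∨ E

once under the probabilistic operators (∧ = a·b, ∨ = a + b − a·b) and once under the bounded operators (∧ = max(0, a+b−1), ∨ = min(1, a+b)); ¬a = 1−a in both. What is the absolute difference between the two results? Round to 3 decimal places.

0.047

Under probabilistic:
  ¬C = 1 − 0.6200 = 0.3800
  ¬C ∧ E = a·b on (0.3800, 0.7400) = 0.2812
  (¬C ∧ E) ∨ E = a + b − a·b on (0.2812, 0.7400) = 0.8131
  → value = 0.8131
Under bounded:
  ¬C = 1 − 0.62 = 0.38
  ¬C ∧ E = max(0, a+b−1) on (0.38, 0.74) = 0.12
  (¬C ∧ E) ∨ E = min(1, a+b) on (0.12, 0.74) = 0.86
  → value = 0.8600
|0.8131 − 0.8600| = 0.047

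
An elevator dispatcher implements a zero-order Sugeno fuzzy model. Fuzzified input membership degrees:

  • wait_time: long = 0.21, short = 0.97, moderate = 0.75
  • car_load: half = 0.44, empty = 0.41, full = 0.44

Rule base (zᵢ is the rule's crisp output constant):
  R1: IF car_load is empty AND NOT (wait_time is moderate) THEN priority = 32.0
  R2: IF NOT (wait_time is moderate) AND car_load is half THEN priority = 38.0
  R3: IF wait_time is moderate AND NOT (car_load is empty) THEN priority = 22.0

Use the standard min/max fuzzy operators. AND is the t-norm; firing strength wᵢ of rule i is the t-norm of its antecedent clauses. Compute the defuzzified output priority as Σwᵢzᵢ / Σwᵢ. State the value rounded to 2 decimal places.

27.96

R1 (z=32.0): empty=0.41, ¬moderate=1−0.75=0.25; AND[min(a, b)] → w = 0.25
R2 (z=38.0): ¬moderate=1−0.75=0.25, half=0.44; AND[min(a, b)] → w = 0.25
R3 (z=22.0): moderate=0.75, ¬empty=1−0.41=0.59; AND[min(a, b)] → w = 0.59
Weighted average = (0.25·32.0 + 0.25·38.0 + 0.59·22.0) / (0.25 + 0.25 + 0.59)
  = 30.4800 / 1.0900 = 27.96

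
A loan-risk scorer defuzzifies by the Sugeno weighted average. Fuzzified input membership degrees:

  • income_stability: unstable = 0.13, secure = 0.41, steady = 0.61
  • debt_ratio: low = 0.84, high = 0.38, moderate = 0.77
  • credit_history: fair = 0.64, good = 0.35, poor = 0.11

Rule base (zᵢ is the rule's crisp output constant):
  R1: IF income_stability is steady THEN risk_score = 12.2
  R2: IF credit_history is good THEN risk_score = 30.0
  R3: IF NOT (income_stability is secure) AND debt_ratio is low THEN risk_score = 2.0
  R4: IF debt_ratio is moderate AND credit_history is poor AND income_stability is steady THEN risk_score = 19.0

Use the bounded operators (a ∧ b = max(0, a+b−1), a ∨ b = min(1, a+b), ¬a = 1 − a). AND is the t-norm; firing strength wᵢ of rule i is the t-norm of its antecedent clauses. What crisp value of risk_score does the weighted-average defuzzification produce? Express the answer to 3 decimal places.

R1 (z=12.2): steady=0.61 → w = 0.61
R2 (z=30.0): good=0.35 → w = 0.35
R3 (z=2.0): ¬secure=1−0.41=0.59, low=0.84; AND[max(0, a+b−1)] → w = 0.43
R4 (z=19.0): moderate=0.77, poor=0.11, steady=0.61; AND[max(0, a+b−1)] → w = 0.00
Weighted average = (0.61·12.2 + 0.35·30.0 + 0.43·2.0 + 0.00·19.0) / (0.61 + 0.35 + 0.43 + 0.00)
  = 18.8020 / 1.3900 = 13.527

13.527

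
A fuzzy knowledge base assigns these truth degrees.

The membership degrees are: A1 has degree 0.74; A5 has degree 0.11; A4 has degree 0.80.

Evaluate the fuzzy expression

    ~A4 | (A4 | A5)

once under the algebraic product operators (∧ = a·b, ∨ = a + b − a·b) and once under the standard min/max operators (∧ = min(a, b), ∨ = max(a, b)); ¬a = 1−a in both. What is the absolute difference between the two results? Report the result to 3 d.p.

0.058

Under algebraic product:
  ~A4 = 1 − 0.8000 = 0.2000
  A4 | A5 = a + b − a·b on (0.8000, 0.1100) = 0.8220
  ~A4 | (A4 | A5) = a + b − a·b on (0.2000, 0.8220) = 0.8576
  → value = 0.8576
Under standard min/max:
  ~A4 = 1 − 0.80 = 0.20
  A4 | A5 = max(a, b) on (0.80, 0.11) = 0.80
  ~A4 | (A4 | A5) = max(a, b) on (0.20, 0.80) = 0.80
  → value = 0.8000
|0.8576 − 0.8000| = 0.058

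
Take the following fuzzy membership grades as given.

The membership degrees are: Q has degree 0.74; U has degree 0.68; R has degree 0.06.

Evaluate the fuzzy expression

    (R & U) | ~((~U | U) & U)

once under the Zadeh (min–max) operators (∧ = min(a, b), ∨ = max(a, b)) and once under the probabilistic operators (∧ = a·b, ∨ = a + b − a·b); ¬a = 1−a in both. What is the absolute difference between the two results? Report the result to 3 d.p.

0.170

Under Zadeh (min–max):
  R & U = min(a, b) on (0.06, 0.68) = 0.06
  ~U = 1 − 0.68 = 0.32
  ~U | U = max(a, b) on (0.32, 0.68) = 0.68
  (~U | U) & U = min(a, b) on (0.68, 0.68) = 0.68
  ~((~U | U) & U) = 1 − 0.68 = 0.32
  (R & U) | ~((~U | U) & U) = max(a, b) on (0.06, 0.32) = 0.32
  → value = 0.3200
Under probabilistic:
  R & U = a·b on (0.0600, 0.6800) = 0.0408
  ~U = 1 − 0.6800 = 0.3200
  ~U | U = a + b − a·b on (0.3200, 0.6800) = 0.7824
  (~U | U) & U = a·b on (0.7824, 0.6800) = 0.5320
  ~((~U | U) & U) = 1 − 0.5320 = 0.4680
  (R & U) | ~((~U | U) & U) = a + b − a·b on (0.0408, 0.4680) = 0.4897
  → value = 0.4897
|0.3200 − 0.4897| = 0.170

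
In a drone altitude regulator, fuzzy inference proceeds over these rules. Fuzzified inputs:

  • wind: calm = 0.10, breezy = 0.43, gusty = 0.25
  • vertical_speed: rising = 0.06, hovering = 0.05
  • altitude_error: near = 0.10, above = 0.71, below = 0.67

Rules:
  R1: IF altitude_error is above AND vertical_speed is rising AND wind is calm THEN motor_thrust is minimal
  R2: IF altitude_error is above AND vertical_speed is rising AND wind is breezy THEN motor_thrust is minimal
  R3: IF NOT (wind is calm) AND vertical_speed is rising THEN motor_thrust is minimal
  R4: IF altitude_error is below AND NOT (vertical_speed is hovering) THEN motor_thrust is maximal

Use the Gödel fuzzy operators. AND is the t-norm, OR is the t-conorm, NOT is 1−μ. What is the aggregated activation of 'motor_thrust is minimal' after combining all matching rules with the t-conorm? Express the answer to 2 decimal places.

0.06

R1: above=0.71, rising=0.06, calm=0.10; AND[min(a, b)] → w = 0.06
R2: above=0.71, rising=0.06, breezy=0.43; AND[min(a, b)] → w = 0.06
R3: ¬calm=1−0.10=0.90, rising=0.06; AND[min(a, b)] → w = 0.06
R4: below=0.67, ¬hovering=1−0.05=0.95; AND[min(a, b)] → w = 0.67
Rules with consequent 'minimal': {R1, R2, R3} → strengths 0.06, 0.06, 0.06
Aggregate via t-conorm [max(a, b)]: 0.06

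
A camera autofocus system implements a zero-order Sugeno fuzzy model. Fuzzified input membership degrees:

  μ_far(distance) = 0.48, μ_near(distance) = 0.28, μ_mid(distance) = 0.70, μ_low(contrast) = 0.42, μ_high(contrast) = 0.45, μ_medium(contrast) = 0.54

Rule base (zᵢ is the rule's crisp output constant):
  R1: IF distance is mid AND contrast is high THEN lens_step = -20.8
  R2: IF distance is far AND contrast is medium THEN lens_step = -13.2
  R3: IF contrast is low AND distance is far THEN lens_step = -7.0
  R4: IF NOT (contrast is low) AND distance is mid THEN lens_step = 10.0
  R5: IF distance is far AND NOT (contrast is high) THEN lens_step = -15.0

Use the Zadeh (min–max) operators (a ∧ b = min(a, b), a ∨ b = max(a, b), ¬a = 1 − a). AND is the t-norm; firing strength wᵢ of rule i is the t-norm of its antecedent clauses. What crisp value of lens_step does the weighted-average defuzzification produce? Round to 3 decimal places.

-8.314

R1 (z=-20.8): mid=0.70, high=0.45; AND[min(a, b)] → w = 0.45
R2 (z=-13.2): far=0.48, medium=0.54; AND[min(a, b)] → w = 0.48
R3 (z=-7.0): low=0.42, far=0.48; AND[min(a, b)] → w = 0.42
R4 (z=10.0): ¬low=1−0.42=0.58, mid=0.70; AND[min(a, b)] → w = 0.58
R5 (z=-15.0): far=0.48, ¬high=1−0.45=0.55; AND[min(a, b)] → w = 0.48
Weighted average = (0.45·-20.8 + 0.48·-13.2 + 0.42·-7.0 + 0.58·10.0 + 0.48·-15.0) / (0.45 + 0.48 + 0.42 + 0.58 + 0.48)
  = -20.0360 / 2.4100 = -8.314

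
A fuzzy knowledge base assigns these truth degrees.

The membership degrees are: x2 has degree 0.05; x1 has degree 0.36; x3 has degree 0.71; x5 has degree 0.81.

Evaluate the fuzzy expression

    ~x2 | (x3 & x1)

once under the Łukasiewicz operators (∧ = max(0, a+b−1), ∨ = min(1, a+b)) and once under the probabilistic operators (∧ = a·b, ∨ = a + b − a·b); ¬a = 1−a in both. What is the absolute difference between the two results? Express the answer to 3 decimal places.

0.037

Under Łukasiewicz:
  ~x2 = 1 − 0.05 = 0.95
  x3 & x1 = max(0, a+b−1) on (0.71, 0.36) = 0.07
  ~x2 | (x3 & x1) = min(1, a+b) on (0.95, 0.07) = 1.00
  → value = 1.0000
Under probabilistic:
  ~x2 = 1 − 0.0500 = 0.9500
  x3 & x1 = a·b on (0.7100, 0.3600) = 0.2556
  ~x2 | (x3 & x1) = a + b − a·b on (0.9500, 0.2556) = 0.9628
  → value = 0.9628
|1.0000 − 0.9628| = 0.037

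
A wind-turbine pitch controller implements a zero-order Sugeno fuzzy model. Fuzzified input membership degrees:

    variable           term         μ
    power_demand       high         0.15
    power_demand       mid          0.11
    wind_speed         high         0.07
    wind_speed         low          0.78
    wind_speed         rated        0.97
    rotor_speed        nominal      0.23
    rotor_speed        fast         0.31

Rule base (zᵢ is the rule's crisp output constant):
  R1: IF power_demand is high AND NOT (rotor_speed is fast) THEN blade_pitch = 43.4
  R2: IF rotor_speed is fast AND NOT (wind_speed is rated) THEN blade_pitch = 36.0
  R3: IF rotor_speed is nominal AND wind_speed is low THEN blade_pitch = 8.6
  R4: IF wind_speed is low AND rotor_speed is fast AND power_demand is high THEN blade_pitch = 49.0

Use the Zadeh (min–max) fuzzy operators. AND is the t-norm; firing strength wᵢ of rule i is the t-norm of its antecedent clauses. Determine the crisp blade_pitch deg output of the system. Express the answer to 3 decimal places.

30.211

R1 (z=43.4): high=0.15, ¬fast=1−0.31=0.69; AND[min(a, b)] → w = 0.15
R2 (z=36.0): fast=0.31, ¬rated=1−0.97=0.03; AND[min(a, b)] → w = 0.03
R3 (z=8.6): nominal=0.23, low=0.78; AND[min(a, b)] → w = 0.23
R4 (z=49.0): low=0.78, fast=0.31, high=0.15; AND[min(a, b)] → w = 0.15
Weighted average = (0.15·43.4 + 0.03·36.0 + 0.23·8.6 + 0.15·49.0) / (0.15 + 0.03 + 0.23 + 0.15)
  = 16.9180 / 0.5600 = 30.211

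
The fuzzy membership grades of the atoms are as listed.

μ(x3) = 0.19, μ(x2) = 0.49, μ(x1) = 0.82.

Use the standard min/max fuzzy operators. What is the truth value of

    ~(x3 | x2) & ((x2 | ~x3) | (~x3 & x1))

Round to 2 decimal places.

0.51

x3 | x2 = max(a, b) on (0.19, 0.49) = 0.49
~(x3 | x2) = 1 − 0.49 = 0.51
~x3 = 1 − 0.19 = 0.81
x2 | ~x3 = max(a, b) on (0.49, 0.81) = 0.81
~x3 = 1 − 0.19 = 0.81
~x3 & x1 = min(a, b) on (0.81, 0.82) = 0.81
(x2 | ~x3) | (~x3 & x1) = max(a, b) on (0.81, 0.81) = 0.81
~(x3 | x2) & ((x2 | ~x3) | (~x3 & x1)) = min(a, b) on (0.51, 0.81) = 0.51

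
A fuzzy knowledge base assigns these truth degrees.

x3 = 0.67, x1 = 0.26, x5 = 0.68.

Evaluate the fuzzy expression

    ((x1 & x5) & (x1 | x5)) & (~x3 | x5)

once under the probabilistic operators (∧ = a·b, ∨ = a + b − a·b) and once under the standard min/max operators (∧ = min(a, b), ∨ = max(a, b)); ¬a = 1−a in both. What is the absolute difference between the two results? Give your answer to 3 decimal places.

Under probabilistic:
  x1 & x5 = a·b on (0.2600, 0.6800) = 0.1768
  x1 | x5 = a + b − a·b on (0.2600, 0.6800) = 0.7632
  (x1 & x5) & (x1 | x5) = a·b on (0.1768, 0.7632) = 0.1349
  ~x3 = 1 − 0.6700 = 0.3300
  ~x3 | x5 = a + b − a·b on (0.3300, 0.6800) = 0.7856
  ((x1 & x5) & (x1 | x5)) & (~x3 | x5) = a·b on (0.1349, 0.7856) = 0.1060
  → value = 0.1060
Under standard min/max:
  x1 & x5 = min(a, b) on (0.26, 0.68) = 0.26
  x1 | x5 = max(a, b) on (0.26, 0.68) = 0.68
  (x1 & x5) & (x1 | x5) = min(a, b) on (0.26, 0.68) = 0.26
  ~x3 = 1 − 0.67 = 0.33
  ~x3 | x5 = max(a, b) on (0.33, 0.68) = 0.68
  ((x1 & x5) & (x1 | x5)) & (~x3 | x5) = min(a, b) on (0.26, 0.68) = 0.26
  → value = 0.2600
|0.1060 − 0.2600| = 0.154

0.154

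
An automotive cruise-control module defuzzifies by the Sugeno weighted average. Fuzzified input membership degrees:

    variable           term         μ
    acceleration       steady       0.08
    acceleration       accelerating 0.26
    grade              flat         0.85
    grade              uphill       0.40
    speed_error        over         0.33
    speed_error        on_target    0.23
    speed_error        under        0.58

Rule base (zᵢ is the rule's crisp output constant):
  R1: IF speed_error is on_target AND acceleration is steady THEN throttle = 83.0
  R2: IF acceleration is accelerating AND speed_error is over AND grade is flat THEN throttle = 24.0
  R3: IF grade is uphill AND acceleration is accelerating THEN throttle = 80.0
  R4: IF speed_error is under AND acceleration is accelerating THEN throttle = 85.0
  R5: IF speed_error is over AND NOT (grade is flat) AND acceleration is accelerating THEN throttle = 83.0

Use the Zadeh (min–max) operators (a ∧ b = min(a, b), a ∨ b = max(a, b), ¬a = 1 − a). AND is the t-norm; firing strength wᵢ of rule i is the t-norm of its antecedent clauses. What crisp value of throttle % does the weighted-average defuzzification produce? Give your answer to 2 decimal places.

67.55

R1 (z=83.0): on_target=0.23, steady=0.08; AND[min(a, b)] → w = 0.08
R2 (z=24.0): accelerating=0.26, over=0.33, flat=0.85; AND[min(a, b)] → w = 0.26
R3 (z=80.0): uphill=0.40, accelerating=0.26; AND[min(a, b)] → w = 0.26
R4 (z=85.0): under=0.58, accelerating=0.26; AND[min(a, b)] → w = 0.26
R5 (z=83.0): over=0.33, ¬flat=1−0.85=0.15, accelerating=0.26; AND[min(a, b)] → w = 0.15
Weighted average = (0.08·83.0 + 0.26·24.0 + 0.26·80.0 + 0.26·85.0 + 0.15·83.0) / (0.08 + 0.26 + 0.26 + 0.26 + 0.15)
  = 68.2300 / 1.0100 = 67.55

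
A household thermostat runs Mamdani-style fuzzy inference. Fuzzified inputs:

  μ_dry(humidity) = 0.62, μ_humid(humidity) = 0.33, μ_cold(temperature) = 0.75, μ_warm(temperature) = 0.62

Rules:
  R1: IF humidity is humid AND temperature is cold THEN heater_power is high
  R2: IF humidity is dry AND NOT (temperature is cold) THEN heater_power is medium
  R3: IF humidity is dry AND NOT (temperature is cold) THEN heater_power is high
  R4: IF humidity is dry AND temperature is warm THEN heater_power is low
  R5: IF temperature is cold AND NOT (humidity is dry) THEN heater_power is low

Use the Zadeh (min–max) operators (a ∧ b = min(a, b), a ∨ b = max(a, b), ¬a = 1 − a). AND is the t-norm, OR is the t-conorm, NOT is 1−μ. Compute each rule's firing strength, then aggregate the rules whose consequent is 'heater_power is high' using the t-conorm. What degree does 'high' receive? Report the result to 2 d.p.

R1: humid=0.33, cold=0.75; AND[min(a, b)] → w = 0.33
R2: dry=0.62, ¬cold=1−0.75=0.25; AND[min(a, b)] → w = 0.25
R3: dry=0.62, ¬cold=1−0.75=0.25; AND[min(a, b)] → w = 0.25
R4: dry=0.62, warm=0.62; AND[min(a, b)] → w = 0.62
R5: cold=0.75, ¬dry=1−0.62=0.38; AND[min(a, b)] → w = 0.38
Rules with consequent 'high': {R1, R3} → strengths 0.33, 0.25
Aggregate via t-conorm [max(a, b)]: 0.33

0.33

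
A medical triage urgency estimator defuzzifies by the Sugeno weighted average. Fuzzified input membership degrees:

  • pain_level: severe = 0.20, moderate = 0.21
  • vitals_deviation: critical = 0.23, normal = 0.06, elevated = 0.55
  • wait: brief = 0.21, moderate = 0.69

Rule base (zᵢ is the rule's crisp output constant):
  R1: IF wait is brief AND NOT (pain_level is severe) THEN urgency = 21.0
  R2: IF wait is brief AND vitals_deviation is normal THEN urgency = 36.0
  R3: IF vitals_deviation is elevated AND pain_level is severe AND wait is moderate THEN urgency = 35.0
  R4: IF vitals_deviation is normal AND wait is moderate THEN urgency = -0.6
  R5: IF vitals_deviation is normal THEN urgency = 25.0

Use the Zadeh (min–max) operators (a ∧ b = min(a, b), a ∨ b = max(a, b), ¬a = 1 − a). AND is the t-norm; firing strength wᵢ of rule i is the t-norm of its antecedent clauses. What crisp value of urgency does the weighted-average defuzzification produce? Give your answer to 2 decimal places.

25.48

R1 (z=21.0): brief=0.21, ¬severe=1−0.20=0.80; AND[min(a, b)] → w = 0.21
R2 (z=36.0): brief=0.21, normal=0.06; AND[min(a, b)] → w = 0.06
R3 (z=35.0): elevated=0.55, severe=0.20, moderate=0.69; AND[min(a, b)] → w = 0.20
R4 (z=-0.6): normal=0.06, moderate=0.69; AND[min(a, b)] → w = 0.06
R5 (z=25.0): normal=0.06 → w = 0.06
Weighted average = (0.21·21.0 + 0.06·36.0 + 0.20·35.0 + 0.06·-0.6 + 0.06·25.0) / (0.21 + 0.06 + 0.20 + 0.06 + 0.06)
  = 15.0340 / 0.5900 = 25.48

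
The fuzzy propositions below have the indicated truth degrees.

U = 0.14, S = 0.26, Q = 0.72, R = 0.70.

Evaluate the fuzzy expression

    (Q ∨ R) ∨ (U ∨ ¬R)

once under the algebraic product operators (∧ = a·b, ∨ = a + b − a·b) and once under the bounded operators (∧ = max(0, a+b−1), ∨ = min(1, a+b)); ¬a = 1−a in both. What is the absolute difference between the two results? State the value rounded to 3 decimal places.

Under algebraic product:
  Q ∨ R = a + b − a·b on (0.7200, 0.7000) = 0.9160
  ¬R = 1 − 0.7000 = 0.3000
  U ∨ ¬R = a + b − a·b on (0.1400, 0.3000) = 0.3980
  (Q ∨ R) ∨ (U ∨ ¬R) = a + b − a·b on (0.9160, 0.3980) = 0.9494
  → value = 0.9494
Under bounded:
  Q ∨ R = min(1, a+b) on (0.72, 0.70) = 1.00
  ¬R = 1 − 0.70 = 0.30
  U ∨ ¬R = min(1, a+b) on (0.14, 0.30) = 0.44
  (Q ∨ R) ∨ (U ∨ ¬R) = min(1, a+b) on (1.00, 0.44) = 1.00
  → value = 1.0000
|0.9494 − 1.0000| = 0.051

0.051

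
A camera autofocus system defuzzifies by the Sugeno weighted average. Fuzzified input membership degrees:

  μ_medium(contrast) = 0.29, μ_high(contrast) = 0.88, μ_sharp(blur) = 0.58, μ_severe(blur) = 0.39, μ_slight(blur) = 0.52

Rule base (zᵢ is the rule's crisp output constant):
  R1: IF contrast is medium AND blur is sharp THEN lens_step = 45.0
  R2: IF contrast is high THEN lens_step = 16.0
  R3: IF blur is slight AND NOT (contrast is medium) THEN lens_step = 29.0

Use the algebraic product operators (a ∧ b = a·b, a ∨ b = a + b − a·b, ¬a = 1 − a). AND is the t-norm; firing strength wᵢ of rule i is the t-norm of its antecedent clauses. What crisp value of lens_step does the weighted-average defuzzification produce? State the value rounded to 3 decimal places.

22.828

R1 (z=45.0): medium=0.29, sharp=0.58; AND[a·b] → w = 0.1682
R2 (z=16.0): high=0.88 → w = 0.8800
R3 (z=29.0): slight=0.52, ¬medium=1−0.29=0.71; AND[a·b] → w = 0.3692
Weighted average = (0.1682·45.0 + 0.8800·16.0 + 0.3692·29.0) / (0.1682 + 0.8800 + 0.3692)
  = 32.3558 / 1.4174 = 22.828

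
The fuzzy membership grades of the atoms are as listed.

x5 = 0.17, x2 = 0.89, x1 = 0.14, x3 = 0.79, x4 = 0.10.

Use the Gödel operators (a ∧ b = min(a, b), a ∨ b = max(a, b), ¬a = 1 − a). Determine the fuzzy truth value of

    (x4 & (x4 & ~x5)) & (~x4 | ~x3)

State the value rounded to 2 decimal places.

0.10

~x5 = 1 − 0.17 = 0.83
x4 & ~x5 = min(a, b) on (0.10, 0.83) = 0.10
x4 & (x4 & ~x5) = min(a, b) on (0.10, 0.10) = 0.10
~x4 = 1 − 0.10 = 0.90
~x3 = 1 − 0.79 = 0.21
~x4 | ~x3 = max(a, b) on (0.90, 0.21) = 0.90
(x4 & (x4 & ~x5)) & (~x4 | ~x3) = min(a, b) on (0.10, 0.90) = 0.10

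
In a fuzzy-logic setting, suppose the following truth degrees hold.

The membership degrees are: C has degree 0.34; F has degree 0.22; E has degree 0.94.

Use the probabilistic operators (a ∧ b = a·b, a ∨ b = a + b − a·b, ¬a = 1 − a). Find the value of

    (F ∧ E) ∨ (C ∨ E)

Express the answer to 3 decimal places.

0.969

F ∧ E = a·b on (0.2200, 0.9400) = 0.2068
C ∨ E = a + b − a·b on (0.3400, 0.9400) = 0.9604
(F ∧ E) ∨ (C ∨ E) = a + b − a·b on (0.2068, 0.9604) = 0.9686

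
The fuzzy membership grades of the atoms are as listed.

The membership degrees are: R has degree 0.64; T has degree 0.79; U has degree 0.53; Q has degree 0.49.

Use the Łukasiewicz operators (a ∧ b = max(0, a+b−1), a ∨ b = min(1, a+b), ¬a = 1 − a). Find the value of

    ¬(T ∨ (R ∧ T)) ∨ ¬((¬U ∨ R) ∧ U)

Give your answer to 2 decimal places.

R ∧ T = max(0, a+b−1) on (0.64, 0.79) = 0.43
T ∨ (R ∧ T) = min(1, a+b) on (0.79, 0.43) = 1.00
¬(T ∨ (R ∧ T)) = 1 − 1.00 = 0.00
¬U = 1 − 0.53 = 0.47
¬U ∨ R = min(1, a+b) on (0.47, 0.64) = 1.00
(¬U ∨ R) ∧ U = max(0, a+b−1) on (1.00, 0.53) = 0.53
¬((¬U ∨ R) ∧ U) = 1 − 0.53 = 0.47
¬(T ∨ (R ∧ T)) ∨ ¬((¬U ∨ R) ∧ U) = min(1, a+b) on (0.00, 0.47) = 0.47

0.47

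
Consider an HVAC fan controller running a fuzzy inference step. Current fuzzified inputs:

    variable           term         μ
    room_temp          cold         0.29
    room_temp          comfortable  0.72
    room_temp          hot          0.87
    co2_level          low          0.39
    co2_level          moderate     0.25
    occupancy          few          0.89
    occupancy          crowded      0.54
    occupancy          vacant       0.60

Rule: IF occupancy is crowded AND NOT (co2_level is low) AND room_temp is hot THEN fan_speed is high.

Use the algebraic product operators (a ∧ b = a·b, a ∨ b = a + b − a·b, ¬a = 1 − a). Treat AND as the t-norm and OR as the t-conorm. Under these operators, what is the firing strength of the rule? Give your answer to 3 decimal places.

firing strength: crowded=0.54, ¬low=1−0.39=0.61, hot=0.87; AND[a·b] → w = 0.2866

0.287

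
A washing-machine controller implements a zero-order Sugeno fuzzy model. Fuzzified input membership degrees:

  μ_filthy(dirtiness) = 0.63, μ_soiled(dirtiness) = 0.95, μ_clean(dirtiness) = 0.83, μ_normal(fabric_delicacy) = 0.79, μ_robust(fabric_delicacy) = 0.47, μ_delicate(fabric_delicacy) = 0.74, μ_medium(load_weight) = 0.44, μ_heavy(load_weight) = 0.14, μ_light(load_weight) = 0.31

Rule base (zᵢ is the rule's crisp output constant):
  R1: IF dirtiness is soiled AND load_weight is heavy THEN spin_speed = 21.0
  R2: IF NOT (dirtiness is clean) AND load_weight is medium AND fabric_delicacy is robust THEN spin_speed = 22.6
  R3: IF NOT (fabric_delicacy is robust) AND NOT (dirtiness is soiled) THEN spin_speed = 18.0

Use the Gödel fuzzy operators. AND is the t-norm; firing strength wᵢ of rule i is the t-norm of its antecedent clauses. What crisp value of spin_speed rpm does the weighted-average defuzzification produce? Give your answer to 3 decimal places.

R1 (z=21.0): soiled=0.95, heavy=0.14; AND[min(a, b)] → w = 0.14
R2 (z=22.6): ¬clean=1−0.83=0.17, medium=0.44, robust=0.47; AND[min(a, b)] → w = 0.17
R3 (z=18.0): ¬robust=1−0.47=0.53, ¬soiled=1−0.95=0.05; AND[min(a, b)] → w = 0.05
Weighted average = (0.14·21.0 + 0.17·22.6 + 0.05·18.0) / (0.14 + 0.17 + 0.05)
  = 7.6820 / 0.3600 = 21.339

21.339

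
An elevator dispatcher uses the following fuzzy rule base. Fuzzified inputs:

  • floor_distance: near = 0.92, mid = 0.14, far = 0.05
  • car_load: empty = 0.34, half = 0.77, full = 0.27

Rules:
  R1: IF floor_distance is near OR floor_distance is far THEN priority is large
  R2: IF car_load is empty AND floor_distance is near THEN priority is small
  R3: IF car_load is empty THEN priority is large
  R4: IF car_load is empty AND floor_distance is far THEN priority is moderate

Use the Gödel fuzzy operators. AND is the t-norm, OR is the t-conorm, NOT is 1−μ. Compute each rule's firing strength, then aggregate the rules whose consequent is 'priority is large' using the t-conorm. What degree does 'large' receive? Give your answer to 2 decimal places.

R1: near=0.92, far=0.05; OR[max(a, b)] → w = 0.92
R2: empty=0.34, near=0.92; AND[min(a, b)] → w = 0.34
R3: empty=0.34 → w = 0.34
R4: empty=0.34, far=0.05; AND[min(a, b)] → w = 0.05
Rules with consequent 'large': {R1, R3} → strengths 0.92, 0.34
Aggregate via t-conorm [max(a, b)]: 0.92

0.92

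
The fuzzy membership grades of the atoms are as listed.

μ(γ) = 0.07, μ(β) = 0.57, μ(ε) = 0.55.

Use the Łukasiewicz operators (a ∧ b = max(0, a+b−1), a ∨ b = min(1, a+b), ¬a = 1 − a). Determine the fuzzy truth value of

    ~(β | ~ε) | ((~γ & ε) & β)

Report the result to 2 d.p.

~ε = 1 − 0.55 = 0.45
β | ~ε = min(1, a+b) on (0.57, 0.45) = 1.00
~(β | ~ε) = 1 − 1.00 = 0.00
~γ = 1 − 0.07 = 0.93
~γ & ε = max(0, a+b−1) on (0.93, 0.55) = 0.48
(~γ & ε) & β = max(0, a+b−1) on (0.48, 0.57) = 0.05
~(β | ~ε) | ((~γ & ε) & β) = min(1, a+b) on (0.00, 0.05) = 0.05

0.05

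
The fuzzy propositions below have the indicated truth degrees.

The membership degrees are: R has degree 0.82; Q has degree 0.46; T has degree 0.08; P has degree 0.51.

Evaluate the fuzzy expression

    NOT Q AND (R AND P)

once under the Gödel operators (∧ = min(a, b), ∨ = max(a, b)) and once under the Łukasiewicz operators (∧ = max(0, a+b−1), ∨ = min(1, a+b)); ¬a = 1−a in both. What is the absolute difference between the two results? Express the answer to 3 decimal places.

Under Gödel:
  NOT Q = 1 − 0.46 = 0.54
  R AND P = min(a, b) on (0.82, 0.51) = 0.51
  NOT Q AND (R AND P) = min(a, b) on (0.54, 0.51) = 0.51
  → value = 0.5100
Under Łukasiewicz:
  NOT Q = 1 − 0.46 = 0.54
  R AND P = max(0, a+b−1) on (0.82, 0.51) = 0.33
  NOT Q AND (R AND P) = max(0, a+b−1) on (0.54, 0.33) = 0.00
  → value = 0.0000
|0.5100 − 0.0000| = 0.510

0.510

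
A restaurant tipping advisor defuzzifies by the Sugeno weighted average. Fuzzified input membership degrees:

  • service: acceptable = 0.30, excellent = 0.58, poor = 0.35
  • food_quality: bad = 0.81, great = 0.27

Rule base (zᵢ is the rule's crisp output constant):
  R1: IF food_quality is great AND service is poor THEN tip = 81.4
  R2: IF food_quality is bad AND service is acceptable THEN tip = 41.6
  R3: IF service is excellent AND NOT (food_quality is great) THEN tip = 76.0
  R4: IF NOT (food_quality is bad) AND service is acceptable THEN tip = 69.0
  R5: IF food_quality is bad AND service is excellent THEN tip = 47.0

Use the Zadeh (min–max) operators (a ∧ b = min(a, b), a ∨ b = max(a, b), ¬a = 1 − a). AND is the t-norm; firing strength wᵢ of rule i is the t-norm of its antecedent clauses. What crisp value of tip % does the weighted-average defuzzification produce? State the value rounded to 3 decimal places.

61.931

R1 (z=81.4): great=0.27, poor=0.35; AND[min(a, b)] → w = 0.27
R2 (z=41.6): bad=0.81, acceptable=0.30; AND[min(a, b)] → w = 0.30
R3 (z=76.0): excellent=0.58, ¬great=1−0.27=0.73; AND[min(a, b)] → w = 0.58
R4 (z=69.0): ¬bad=1−0.81=0.19, acceptable=0.30; AND[min(a, b)] → w = 0.19
R5 (z=47.0): bad=0.81, excellent=0.58; AND[min(a, b)] → w = 0.58
Weighted average = (0.27·81.4 + 0.30·41.6 + 0.58·76.0 + 0.19·69.0 + 0.58·47.0) / (0.27 + 0.30 + 0.58 + 0.19 + 0.58)
  = 118.9080 / 1.9200 = 61.931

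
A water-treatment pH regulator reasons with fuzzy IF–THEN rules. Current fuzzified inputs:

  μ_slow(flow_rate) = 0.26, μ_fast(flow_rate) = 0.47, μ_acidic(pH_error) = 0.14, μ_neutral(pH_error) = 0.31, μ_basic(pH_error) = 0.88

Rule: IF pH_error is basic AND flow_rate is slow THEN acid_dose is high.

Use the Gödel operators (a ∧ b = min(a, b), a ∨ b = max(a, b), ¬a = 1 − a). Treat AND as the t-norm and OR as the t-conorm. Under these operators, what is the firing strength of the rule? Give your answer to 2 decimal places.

firing strength: basic=0.88, slow=0.26; AND[min(a, b)] → w = 0.26

0.26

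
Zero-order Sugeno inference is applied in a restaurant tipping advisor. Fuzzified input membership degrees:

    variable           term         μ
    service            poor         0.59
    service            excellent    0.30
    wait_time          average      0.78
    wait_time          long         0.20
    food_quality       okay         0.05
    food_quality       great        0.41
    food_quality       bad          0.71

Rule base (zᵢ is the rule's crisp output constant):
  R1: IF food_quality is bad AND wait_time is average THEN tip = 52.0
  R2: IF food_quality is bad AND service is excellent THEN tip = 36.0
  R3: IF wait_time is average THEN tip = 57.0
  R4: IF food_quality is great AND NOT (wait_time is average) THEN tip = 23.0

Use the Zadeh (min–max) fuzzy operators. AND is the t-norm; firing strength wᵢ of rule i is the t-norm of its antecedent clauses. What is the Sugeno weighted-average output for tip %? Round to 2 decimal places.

R1 (z=52.0): bad=0.71, average=0.78; AND[min(a, b)] → w = 0.71
R2 (z=36.0): bad=0.71, excellent=0.30; AND[min(a, b)] → w = 0.30
R3 (z=57.0): average=0.78 → w = 0.78
R4 (z=23.0): great=0.41, ¬average=1−0.78=0.22; AND[min(a, b)] → w = 0.22
Weighted average = (0.71·52.0 + 0.30·36.0 + 0.78·57.0 + 0.22·23.0) / (0.71 + 0.30 + 0.78 + 0.22)
  = 97.2400 / 2.0100 = 48.38

48.38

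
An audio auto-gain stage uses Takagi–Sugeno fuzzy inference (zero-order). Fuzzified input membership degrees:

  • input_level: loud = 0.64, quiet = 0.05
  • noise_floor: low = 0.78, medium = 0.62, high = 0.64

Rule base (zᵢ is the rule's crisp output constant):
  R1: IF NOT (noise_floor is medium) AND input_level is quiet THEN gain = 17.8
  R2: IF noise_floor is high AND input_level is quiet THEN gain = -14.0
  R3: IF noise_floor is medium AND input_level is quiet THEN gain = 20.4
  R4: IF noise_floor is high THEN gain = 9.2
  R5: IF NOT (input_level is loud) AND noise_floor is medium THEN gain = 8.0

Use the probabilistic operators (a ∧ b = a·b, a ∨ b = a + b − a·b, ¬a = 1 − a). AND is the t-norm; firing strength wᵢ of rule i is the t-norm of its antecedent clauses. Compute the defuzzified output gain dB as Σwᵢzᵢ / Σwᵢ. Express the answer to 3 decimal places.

R1 (z=17.8): ¬medium=1−0.62=0.38, quiet=0.05; AND[a·b] → w = 0.0190
R2 (z=-14.0): high=0.64, quiet=0.05; AND[a·b] → w = 0.0320
R3 (z=20.4): medium=0.62, quiet=0.05; AND[a·b] → w = 0.0310
R4 (z=9.2): high=0.64 → w = 0.6400
R5 (z=8.0): ¬loud=1−0.64=0.36, medium=0.62; AND[a·b] → w = 0.2232
Weighted average = (0.0190·17.8 + 0.0320·-14.0 + 0.0310·20.4 + 0.6400·9.2 + 0.2232·8.0) / (0.0190 + 0.0320 + 0.0310 + 0.6400 + 0.2232)
  = 8.1962 / 0.9452 = 8.671

8.671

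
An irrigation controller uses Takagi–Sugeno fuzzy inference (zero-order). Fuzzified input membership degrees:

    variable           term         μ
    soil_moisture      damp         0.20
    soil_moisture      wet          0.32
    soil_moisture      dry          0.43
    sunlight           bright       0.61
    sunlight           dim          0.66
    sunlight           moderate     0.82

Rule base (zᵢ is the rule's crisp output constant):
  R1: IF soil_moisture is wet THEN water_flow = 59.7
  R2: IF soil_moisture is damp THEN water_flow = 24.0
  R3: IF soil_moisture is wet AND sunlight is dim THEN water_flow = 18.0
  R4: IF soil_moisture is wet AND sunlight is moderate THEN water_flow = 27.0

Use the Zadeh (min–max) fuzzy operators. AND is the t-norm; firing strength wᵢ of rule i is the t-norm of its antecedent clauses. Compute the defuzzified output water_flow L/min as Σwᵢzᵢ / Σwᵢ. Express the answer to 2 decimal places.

R1 (z=59.7): wet=0.32 → w = 0.32
R2 (z=24.0): damp=0.20 → w = 0.20
R3 (z=18.0): wet=0.32, dim=0.66; AND[min(a, b)] → w = 0.32
R4 (z=27.0): wet=0.32, moderate=0.82; AND[min(a, b)] → w = 0.32
Weighted average = (0.32·59.7 + 0.20·24.0 + 0.32·18.0 + 0.32·27.0) / (0.32 + 0.20 + 0.32 + 0.32)
  = 38.3040 / 1.1600 = 33.02

33.02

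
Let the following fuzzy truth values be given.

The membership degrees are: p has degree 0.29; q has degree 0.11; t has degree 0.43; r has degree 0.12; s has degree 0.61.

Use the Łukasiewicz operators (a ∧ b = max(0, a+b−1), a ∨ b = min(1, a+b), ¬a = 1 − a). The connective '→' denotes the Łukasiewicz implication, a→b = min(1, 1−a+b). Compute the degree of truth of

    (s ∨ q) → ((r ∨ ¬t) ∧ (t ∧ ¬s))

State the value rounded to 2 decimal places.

s ∨ q = min(1, a+b) on (0.61, 0.11) = 0.72
¬t = 1 − 0.43 = 0.57
r ∨ ¬t = min(1, a+b) on (0.12, 0.57) = 0.69
¬s = 1 − 0.61 = 0.39
t ∧ ¬s = max(0, a+b−1) on (0.43, 0.39) = 0.00
(r ∨ ¬t) ∧ (t ∧ ¬s) = max(0, a+b−1) on (0.69, 0.00) = 0.00
(s ∨ q) → ((r ∨ ¬t) ∧ (t ∧ ¬s))  [Łukasiewicz: min(1, 1−a+b)] with a=0.72, b=0.00 → 0.28

0.28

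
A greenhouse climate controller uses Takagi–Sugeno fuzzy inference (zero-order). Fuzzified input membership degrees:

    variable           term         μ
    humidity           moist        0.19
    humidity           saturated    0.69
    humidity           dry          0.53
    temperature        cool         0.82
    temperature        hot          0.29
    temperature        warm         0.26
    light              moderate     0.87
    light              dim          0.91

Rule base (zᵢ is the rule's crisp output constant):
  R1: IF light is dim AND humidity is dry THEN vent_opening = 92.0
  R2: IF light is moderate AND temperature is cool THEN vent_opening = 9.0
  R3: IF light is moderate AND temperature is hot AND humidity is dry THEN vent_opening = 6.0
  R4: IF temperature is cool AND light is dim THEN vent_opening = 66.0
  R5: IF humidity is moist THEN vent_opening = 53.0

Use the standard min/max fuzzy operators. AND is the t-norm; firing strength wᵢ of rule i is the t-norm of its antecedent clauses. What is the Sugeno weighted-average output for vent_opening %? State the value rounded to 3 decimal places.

R1 (z=92.0): dim=0.91, dry=0.53; AND[min(a, b)] → w = 0.53
R2 (z=9.0): moderate=0.87, cool=0.82; AND[min(a, b)] → w = 0.82
R3 (z=6.0): moderate=0.87, hot=0.29, dry=0.53; AND[min(a, b)] → w = 0.29
R4 (z=66.0): cool=0.82, dim=0.91; AND[min(a, b)] → w = 0.82
R5 (z=53.0): moist=0.19 → w = 0.19
Weighted average = (0.53·92.0 + 0.82·9.0 + 0.29·6.0 + 0.82·66.0 + 0.19·53.0) / (0.53 + 0.82 + 0.29 + 0.82 + 0.19)
  = 122.0700 / 2.6500 = 46.064

46.064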